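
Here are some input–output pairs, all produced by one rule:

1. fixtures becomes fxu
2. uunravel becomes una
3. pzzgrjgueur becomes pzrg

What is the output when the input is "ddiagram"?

Looking at the pairs, the operation is to delete the last 3 characters, then keep every other character starting from the first (positions 1st, 3rd, 5th, ...).
Starting from "ddiagram": after the first operation, "ddiag"; after the second, "dig".
(Check on "fixtures": → "fixtu" → "fxu" ✓)

dig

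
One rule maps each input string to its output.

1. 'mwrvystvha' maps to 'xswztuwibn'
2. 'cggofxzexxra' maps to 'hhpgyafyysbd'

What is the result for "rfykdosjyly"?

Rule — shift every letter 1 place forward in the alphabet (wrapping around), then move the first character to the end.
Working it through for "rfykdosjyly": intermediate "sgzleptkzmz", final "gzleptkzmzs".
(Check on "cggofxzexxra": → "dhhpgyafyysb" → "hhpgyafyysbd" ✓)

gzleptkzmzs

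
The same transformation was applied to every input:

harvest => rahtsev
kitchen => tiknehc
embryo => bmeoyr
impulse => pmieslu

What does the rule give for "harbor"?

Each output is the input with this applied: move the first 3 characters to the end (rotate left by 3), then reverse the string.
Applying both steps to "harbor": "borhar", then "rahrob".

rahrob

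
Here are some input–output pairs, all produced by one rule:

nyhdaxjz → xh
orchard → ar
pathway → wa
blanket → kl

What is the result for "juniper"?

pu

Looking at the pairs, the operation is to reverse the string, then keep one character in every 3, starting at position 3 (positions 3rd, 6th, 9th, ...).
"juniper" → "repinuj" → "pu".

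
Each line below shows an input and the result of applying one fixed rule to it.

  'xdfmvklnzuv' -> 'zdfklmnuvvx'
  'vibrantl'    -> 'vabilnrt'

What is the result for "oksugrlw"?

wgklorsu

In each case the input is transformed by: sort the characters into alphabetical order, then move the last character to the front.
Applying both steps to "oksugrlw": "gklorsuw", then "wgklorsu".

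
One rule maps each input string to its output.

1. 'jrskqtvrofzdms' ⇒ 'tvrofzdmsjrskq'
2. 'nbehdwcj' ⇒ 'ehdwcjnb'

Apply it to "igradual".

In each case the input is transformed by: swap the front and back halves of the string, then move the last 2 characters to the front (rotate right by 2).
For "igradual", step one produces "dualigra"; step two turns that into "radualig".

radualig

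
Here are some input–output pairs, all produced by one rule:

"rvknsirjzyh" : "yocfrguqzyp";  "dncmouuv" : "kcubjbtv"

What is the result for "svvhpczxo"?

zvcecgojw

The transformation: take characters alternately from the front and the back (1st, last, 2nd, 2nd-last, ...), then shift every letter 7 places forward in the alphabet (wrapping around).
Working it through for "svvhpczxo": intermediate "sovxvzhcp", final "zvcecgojw".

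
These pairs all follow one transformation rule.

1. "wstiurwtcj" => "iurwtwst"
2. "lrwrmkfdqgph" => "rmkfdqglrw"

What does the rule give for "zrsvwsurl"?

vwsuzrs

Looking at the pairs, the operation is to delete the last 2 characters, then move the first 3 characters to the end (rotate left by 3).
Doing the same to "zrsvwsurl": "vwsuzrs".
(Check on "lrwrmkfdqgph": → "lrwrmkfdqg" → "rmkfdqglrw" ✓)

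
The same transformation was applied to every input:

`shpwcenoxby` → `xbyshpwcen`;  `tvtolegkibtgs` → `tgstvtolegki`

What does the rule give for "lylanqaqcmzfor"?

The transformation: move the last 3 characters to the front (rotate right by 3), then delete the last character.
Working it through for "lylanqaqcmzfor": intermediate "forlylanqaqcmz", final "forlylanqaqcm".

forlylanqaqcm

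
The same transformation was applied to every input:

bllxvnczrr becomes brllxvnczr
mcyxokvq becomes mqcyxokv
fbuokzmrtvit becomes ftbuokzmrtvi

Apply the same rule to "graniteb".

gbranite

The rule is to swap the first and last characters, then move the last character to the front.
On "graniteb" that produces "gbranite".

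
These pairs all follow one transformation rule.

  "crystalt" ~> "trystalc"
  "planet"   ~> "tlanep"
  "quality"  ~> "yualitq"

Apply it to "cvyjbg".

Each output is the input with this applied: swap the first and last characters.
On "cvyjbg" that produces "gvyjbc".

gvyjbc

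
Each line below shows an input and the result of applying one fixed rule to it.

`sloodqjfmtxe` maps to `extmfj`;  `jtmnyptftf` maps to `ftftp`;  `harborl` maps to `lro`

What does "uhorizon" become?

nozi

Each output is the input with this applied: take characters alternately from the front and the back (1st, last, 2nd, 2nd-last, ...), then keep every other character starting from the second (positions 2nd, 4th, 6th, ...).
"uhorizon" → "nozi".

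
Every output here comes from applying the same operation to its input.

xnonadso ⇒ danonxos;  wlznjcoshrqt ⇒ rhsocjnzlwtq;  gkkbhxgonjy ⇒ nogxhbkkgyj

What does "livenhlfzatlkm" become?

ltazflhnevilmk

Each output is the input with this applied: reverse the string, then move the first 2 characters to the end (rotate left by 2).
For "livenhlfzatlkm", step one produces "mkltazflhnevil"; step two turns that into "ltazflhnevilmk".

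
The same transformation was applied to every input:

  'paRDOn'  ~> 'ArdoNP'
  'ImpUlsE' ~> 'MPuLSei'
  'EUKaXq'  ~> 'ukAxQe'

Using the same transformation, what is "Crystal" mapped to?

Each output is the input with this applied: move the first character to the end, then flip the case of every letter.
"Crystal" → "rystalC" → "RYSTALc".

RYSTALc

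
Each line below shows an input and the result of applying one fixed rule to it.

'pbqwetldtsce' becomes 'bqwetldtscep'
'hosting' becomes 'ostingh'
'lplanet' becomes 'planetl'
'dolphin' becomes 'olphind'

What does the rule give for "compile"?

ompilec

The pattern: move the first character to the end.
For "compile" the result is "ompilec".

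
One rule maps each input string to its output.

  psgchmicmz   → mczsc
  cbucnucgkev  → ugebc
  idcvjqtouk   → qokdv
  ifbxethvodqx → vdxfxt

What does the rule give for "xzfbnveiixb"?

Looking at the pairs, the operation is to keep every other character starting from the second (positions 2nd, 4th, 6th, ...), then move the last 3 characters to the front (rotate right by 3).
"xzfbnveiixb" → "zbvix" → "vixzb".

vixzb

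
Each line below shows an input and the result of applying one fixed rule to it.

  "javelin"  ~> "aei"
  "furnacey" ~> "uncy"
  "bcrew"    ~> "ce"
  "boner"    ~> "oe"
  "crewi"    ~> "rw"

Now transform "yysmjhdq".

Rule — keep every other character starting from the second (positions 2nd, 4th, 6th, ...).
So "yysmjhdq" becomes "ymhq".

ymhq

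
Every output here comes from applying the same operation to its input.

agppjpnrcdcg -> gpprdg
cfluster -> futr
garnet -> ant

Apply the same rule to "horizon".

What's happening: keep every other character starting from the second (positions 2nd, 4th, 6th, ...).
For "horizon" the result is "oio".

oio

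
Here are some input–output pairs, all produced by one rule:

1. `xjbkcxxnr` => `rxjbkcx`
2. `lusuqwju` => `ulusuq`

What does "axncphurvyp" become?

Each output is the input with this applied: move the last character to the front, then delete the last 2 characters.
Starting from "axncphurvyp": after the first operation, "paxncphurvy"; after the second, "paxncphur".

paxncphur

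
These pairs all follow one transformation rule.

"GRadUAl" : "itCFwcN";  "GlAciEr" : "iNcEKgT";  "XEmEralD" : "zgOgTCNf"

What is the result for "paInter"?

RCkPVGT

In each case the input is transformed by: flip the case of every letter, then shift every letter 2 places forward in the alphabet (wrapping around).
Doing the same to "paInter": "RCkPVGT".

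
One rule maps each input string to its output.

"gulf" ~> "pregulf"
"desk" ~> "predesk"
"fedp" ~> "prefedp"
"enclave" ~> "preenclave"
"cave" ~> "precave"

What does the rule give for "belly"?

prebelly

What's happening: prepend "pre".
Applying that to "belly" gives "prebelly".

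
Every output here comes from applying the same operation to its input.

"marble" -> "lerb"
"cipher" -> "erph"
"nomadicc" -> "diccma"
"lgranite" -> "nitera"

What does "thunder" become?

Rule — delete the first 2 characters, then move the first 2 characters to the end (rotate left by 2).
On "thunder": the first step gives "under", and the second then gives "derun".

derun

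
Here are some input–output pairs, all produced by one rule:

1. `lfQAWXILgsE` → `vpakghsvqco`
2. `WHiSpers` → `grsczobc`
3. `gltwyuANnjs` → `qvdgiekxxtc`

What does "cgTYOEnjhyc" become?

mqdiyoxtrim

Looking at the pairs, the operation is to shift every letter 10 places forward in the alphabet (wrapping around), then convert every letter to lowercase.
Applying both steps to "cgTYOEnjhyc": "mqDIYOxtrim", then "mqdiyoxtrim".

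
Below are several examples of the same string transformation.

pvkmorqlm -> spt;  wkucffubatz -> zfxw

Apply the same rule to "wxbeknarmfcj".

zhdi

The rule is to shift every letter 3 places forward in the alphabet (wrapping around), then keep one character in every 3, starting at position 1 (positions 1st, 4th, 7th, ...).
For "wxbeknarmfcj" the result is "zhdi".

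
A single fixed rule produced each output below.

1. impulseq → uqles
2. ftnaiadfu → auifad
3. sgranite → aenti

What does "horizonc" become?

Rule — delete the first 3 characters, then take characters alternately from the front and the back (1st, last, 2nd, 2nd-last, ...).
On "horizonc": the first step gives "izonc", and the second then gives "iczno".

iczno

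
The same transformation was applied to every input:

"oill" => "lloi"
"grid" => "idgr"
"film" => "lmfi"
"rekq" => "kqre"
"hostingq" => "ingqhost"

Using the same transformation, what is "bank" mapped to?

Rule — swap the front and back halves of the string.
Applying that to "bank" gives "nkba".

nkba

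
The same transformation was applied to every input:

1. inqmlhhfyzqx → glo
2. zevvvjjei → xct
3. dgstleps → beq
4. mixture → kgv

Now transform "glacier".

Looking at the pairs, the operation is to shift every letter 2 places backward in the alphabet (wrapping around), then keep only the first 3 characters.
For "glacier", step one produces "ejyagcp"; step two turns that into "ejy".

ejy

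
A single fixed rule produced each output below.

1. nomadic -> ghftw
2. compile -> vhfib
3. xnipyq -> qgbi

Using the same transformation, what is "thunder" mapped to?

The pattern: shift every letter 7 places backward in the alphabet (wrapping around), then delete the last 2 characters.
On "thunder" that produces "mangw".

mangw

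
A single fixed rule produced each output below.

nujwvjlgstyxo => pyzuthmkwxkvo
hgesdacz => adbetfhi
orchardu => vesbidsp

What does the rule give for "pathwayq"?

rzbxiubq

In each case the input is transformed by: shift every letter 1 place forward in the alphabet (wrapping around), then reverse the string.
So "pathwayq" becomes "rzbxiubq".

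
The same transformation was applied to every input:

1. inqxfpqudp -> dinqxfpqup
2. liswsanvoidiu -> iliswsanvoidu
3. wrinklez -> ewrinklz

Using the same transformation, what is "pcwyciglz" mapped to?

The transformation: move the last character to the front, then swap the first and last characters.
On "pcwyciglz": the first step gives "zpcwycigl", and the second then gives "lpcwycigz".

lpcwycigz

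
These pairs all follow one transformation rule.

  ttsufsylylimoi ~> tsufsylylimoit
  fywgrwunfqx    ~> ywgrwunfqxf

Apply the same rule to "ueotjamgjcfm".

eotjamgjcfmu

What's happening: move the first character to the end.
Applying that to "ueotjamgjcfm" gives "eotjamgjcfmu".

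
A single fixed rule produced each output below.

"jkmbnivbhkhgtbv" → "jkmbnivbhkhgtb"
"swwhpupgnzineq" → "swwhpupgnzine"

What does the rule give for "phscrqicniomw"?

phscrqicniom

The pattern: delete the last character.
On "phscrqicniomw" that produces "phscrqicniom".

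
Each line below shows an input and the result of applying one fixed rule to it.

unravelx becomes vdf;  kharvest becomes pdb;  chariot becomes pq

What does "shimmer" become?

pu

The transformation: shift every letter 8 places forward in the alphabet (wrapping around), then keep one character in every 3, starting at position 2 (positions 2nd, 5th, 8th, ...).
For "shimmer", step one produces "apquumz"; step two turns that into "pu".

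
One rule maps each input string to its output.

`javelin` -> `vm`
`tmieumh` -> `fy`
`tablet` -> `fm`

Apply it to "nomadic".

The transformation: shift every letter 12 places forward in the alphabet (wrapping around), then keep only the first 2 characters.
On "nomadic": the first step gives "zaympuo", and the second then gives "za".

za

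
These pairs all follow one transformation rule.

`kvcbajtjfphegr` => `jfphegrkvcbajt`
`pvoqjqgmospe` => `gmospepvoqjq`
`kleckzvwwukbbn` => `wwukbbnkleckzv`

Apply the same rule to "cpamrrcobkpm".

What's happening: swap the front and back halves of the string.
On "cpamrrcobkpm" that produces "cobkpmcpamrr".

cobkpmcpamrr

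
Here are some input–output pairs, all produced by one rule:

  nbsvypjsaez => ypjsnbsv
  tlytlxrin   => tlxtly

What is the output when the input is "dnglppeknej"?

The rule is to delete the last 3 characters, then swap the front and back halves of the string.
Working it through for "dnglppeknej": intermediate "dnglppek", final "ppekdngl".

ppekdngl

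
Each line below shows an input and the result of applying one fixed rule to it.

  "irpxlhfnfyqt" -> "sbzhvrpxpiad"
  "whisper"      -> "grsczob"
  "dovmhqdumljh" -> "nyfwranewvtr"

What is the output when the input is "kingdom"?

The rule is to shift every letter 10 places forward in the alphabet (wrapping around).
Doing the same to "kingdom": "usxqnyw".

usxqnyw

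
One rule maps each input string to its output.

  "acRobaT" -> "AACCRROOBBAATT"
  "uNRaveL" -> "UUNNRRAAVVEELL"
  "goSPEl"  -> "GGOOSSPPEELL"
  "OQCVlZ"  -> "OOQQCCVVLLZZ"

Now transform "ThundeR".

TTHHUUNNDDEERR

The transformation: double every character, then convert every letter to uppercase.
Applying both steps to "ThundeR": "TThhuunnddeeRR", then "TTHHUUNNDDEERR".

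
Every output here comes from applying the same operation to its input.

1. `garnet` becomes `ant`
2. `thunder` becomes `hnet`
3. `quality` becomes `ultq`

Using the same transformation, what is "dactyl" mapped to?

atl

Looking at the pairs, the operation is to move the first character to the end, then keep every other character starting from the first (positions 1st, 3rd, 5th, ...).
"dactyl" → "actyld" → "atl".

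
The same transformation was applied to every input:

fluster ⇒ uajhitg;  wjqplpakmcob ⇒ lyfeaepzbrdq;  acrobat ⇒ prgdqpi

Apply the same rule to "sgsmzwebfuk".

hvhboltqujz

Looking at the pairs, the operation is to shift every letter 11 places backward in the alphabet (wrapping around).
Doing the same to "sgsmzwebfuk": "hvhboltqujz".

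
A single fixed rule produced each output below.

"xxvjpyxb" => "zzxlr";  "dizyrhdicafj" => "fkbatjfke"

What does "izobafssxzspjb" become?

kbqdchuuzbu

What's happening: shift every letter 2 places forward in the alphabet (wrapping around), then delete the last 3 characters.
Starting from "izobafssxzspjb": after the first operation, "kbqdchuuzburld"; after the second, "kbqdchuuzbu".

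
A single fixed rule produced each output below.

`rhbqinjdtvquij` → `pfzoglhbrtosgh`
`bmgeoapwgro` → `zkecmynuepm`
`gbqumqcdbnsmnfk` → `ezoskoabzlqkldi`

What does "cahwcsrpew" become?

The pattern: shift every letter 2 places backward in the alphabet (wrapping around).
For "cahwcsrpew" the result is "ayfuaqpncu".

ayfuaqpncu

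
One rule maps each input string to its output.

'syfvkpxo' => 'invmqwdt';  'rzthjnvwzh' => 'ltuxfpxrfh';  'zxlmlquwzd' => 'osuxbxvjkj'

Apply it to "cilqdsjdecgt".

Rule — swap the front and back halves of the string, then shift every letter 2 places backward in the alphabet (wrapping around).
On "cilqdsjdecgt": the first step gives "jdecgtcilqds", and the second then gives "hbcaeragjobq".

hbcaeragjobq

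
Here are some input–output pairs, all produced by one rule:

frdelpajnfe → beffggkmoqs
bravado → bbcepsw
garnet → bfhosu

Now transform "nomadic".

bdejnop

The transformation: sort the characters into alphabetical order, then shift every letter 1 place forward in the alphabet (wrapping around).
Applying both steps to "nomadic": "acdimno", then "bdejnop".
(Check on "frdelpajnfe": → "adeeffjlnpr" → "beffggkmoqs" ✓)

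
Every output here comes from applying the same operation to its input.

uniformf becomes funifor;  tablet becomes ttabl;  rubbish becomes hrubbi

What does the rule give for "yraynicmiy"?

yyraynicm

Each output is the input with this applied: move the last character to the front, then delete the last character.
Doing the same to "yraynicmiy": "yyraynicm".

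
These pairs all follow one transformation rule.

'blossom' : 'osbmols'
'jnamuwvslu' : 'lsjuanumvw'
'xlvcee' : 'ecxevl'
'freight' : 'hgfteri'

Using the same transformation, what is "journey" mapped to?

enjyuor

Looking at the pairs, the operation is to move the last 3 characters to the front (rotate right by 3), then swap each adjacent pair of characters (1↔2, 3↔4, ...).
Working it through for "journey": intermediate "neyjour", final "enjyuor".
(Check on "freight": → "ghtfrei" → "hgfteri" ✓)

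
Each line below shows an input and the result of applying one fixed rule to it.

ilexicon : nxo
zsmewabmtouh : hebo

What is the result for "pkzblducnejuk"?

The rule is to swap the first and last characters, then keep one character in every 3, starting at position 1 (positions 1st, 4th, 7th, ...).
On "pkzblducnejuk": the first step gives "kkzblducnejup", and the second then gives "kbuep".
(Check on "ilexicon": → "nlexicoi" → "nxo" ✓)

kbuep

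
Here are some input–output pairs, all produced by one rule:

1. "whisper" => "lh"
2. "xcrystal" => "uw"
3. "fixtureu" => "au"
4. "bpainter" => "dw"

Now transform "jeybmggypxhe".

In each case the input is transformed by: shift every letter 3 places forward in the alphabet (wrapping around), then keep one character in every 3, starting at position 3 (positions 3rd, 6th, 9th, ...).
Applying both steps to "jeybmggypxhe": "mhbepjjbsakh", then "bjsh".

bjsh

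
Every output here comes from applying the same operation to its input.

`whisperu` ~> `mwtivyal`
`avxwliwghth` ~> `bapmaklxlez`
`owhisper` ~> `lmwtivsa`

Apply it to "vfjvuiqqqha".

nzymuuulezj

Each output is the input with this applied: shift every letter 4 places forward in the alphabet (wrapping around), then move the first 2 characters to the end (rotate left by 2).
Starting from "vfjvuiqqqha": after the first operation, "zjnzymuuule"; after the second, "nzymuuulezj".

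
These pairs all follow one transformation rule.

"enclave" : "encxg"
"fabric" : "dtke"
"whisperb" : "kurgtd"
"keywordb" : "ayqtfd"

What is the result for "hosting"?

uvkpi

Each output is the input with this applied: delete the first 2 characters, then shift every letter 2 places forward in the alphabet (wrapping around).
Starting from "hosting": after the first operation, "sting"; after the second, "uvkpi".
(Check on "whisperb": → "isperb" → "kurgtd" ✓)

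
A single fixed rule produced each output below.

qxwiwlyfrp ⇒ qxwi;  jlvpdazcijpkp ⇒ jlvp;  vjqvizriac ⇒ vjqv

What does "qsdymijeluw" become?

Each output is the input with this applied: keep only the first 4 characters.
So "qsdymijeluw" becomes "qsdy".

qsdy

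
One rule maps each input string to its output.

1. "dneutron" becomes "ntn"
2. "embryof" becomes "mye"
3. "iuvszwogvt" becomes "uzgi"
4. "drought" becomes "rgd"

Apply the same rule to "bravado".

rab

Each output is the input with this applied: move the first character to the end, then keep one character in every 3, starting at position 1 (positions 1st, 4th, 7th, ...).
Working it through for "bravado": intermediate "ravadob", final "rab".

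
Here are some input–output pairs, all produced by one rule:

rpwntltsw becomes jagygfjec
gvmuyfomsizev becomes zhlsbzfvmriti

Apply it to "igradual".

enqhnyvt

What's happening: move the first 2 characters to the end (rotate left by 2), then shift every letter 13 places forward in the alphabet (wrapping around) — i.e. ROT13.
On "igradual" that produces "enqhnyvt".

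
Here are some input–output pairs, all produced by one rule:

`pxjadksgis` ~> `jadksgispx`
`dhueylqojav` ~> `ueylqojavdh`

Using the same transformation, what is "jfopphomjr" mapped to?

opphomjrjf

Rule — move the first 2 characters to the end (rotate left by 2).
"jfopphomjr" → "opphomjrjf".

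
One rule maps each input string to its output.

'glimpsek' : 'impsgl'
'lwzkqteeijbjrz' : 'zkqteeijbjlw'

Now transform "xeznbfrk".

znbfxe

In each case the input is transformed by: delete the last 2 characters, then move the first 2 characters to the end (rotate left by 2).
Doing the same to "xeznbfrk": "znbfxe".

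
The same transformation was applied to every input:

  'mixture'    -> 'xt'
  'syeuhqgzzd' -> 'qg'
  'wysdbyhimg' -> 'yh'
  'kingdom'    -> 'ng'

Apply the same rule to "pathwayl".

hw

What's happening: move the last 3 characters to the front (rotate right by 3), then keep only the last 2 characters.
Applying both steps to "pathwayl": "aylpathw", then "hw".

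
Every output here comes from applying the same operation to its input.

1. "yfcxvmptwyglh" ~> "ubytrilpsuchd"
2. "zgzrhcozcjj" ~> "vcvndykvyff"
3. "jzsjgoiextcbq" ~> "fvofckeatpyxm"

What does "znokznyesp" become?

The transformation: shift every letter 4 places backward in the alphabet (wrapping around).
Applying that to "znokznyesp" gives "vjkgvjuaol".

vjkgvjuaol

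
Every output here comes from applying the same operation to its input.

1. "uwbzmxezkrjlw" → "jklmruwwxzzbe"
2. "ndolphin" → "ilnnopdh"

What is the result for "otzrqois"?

Each output is the input with this applied: sort the characters into alphabetical order, then move the first 2 characters to the end (rotate left by 2).
On "otzrqois": the first step gives "iooqrstz", and the second then gives "oqrstzio".

oqrstzio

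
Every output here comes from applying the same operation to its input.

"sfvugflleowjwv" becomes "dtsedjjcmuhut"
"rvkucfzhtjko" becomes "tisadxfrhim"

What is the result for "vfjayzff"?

dhywxdd

The transformation: delete the first character, then shift every letter 2 places backward in the alphabet (wrapping around).
Applying both steps to "vfjayzff": "fjayzff", then "dhywxdd".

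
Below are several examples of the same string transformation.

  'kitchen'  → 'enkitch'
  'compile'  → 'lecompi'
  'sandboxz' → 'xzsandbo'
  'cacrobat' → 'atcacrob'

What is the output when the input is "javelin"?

Each output is the input with this applied: move the last 2 characters to the front (rotate right by 2).
For "javelin" the result is "injavel".

injavel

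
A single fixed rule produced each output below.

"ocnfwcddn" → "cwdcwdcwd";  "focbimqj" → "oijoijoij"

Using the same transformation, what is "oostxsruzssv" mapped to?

The pattern: keep one character in every 3, starting at position 2 (positions 2nd, 5th, 8th, ...), then write the whole string 3 times in a row.
For "oostxsruzssv", step one produces "oxus"; step two turns that into "oxusoxusoxus".

oxusoxusoxus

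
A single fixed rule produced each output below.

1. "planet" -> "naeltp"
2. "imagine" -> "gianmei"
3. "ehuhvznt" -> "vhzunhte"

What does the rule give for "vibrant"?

rabnitv

The pattern: take characters alternately from the front and the back (1st, last, 2nd, 2nd-last, ...), then reverse the string.
On "vibrant" that produces "rabnitv".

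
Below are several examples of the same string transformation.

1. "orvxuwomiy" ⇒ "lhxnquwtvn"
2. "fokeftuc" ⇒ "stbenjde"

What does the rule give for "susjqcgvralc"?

What's happening: shift every letter 1 place backward in the alphabet (wrapping around), then move the last 3 characters to the front (rotate right by 3).
On "susjqcgvralc": the first step gives "rtripbfuqzkb", and the second then gives "zkbrtripbfuq".
(Check on "fokeftuc": → "enjdestb" → "stbenjde" ✓)

zkbrtripbfuq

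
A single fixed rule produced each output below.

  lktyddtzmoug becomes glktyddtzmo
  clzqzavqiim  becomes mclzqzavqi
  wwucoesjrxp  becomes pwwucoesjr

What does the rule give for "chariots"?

schario

Rule — move the last 2 characters to the front (rotate right by 2), then delete the first character.
Working it through for "chariots": intermediate "tschario", final "schario".
(Check on "lktyddtzmoug": → "uglktyddtzmo" → "glktyddtzmo" ✓)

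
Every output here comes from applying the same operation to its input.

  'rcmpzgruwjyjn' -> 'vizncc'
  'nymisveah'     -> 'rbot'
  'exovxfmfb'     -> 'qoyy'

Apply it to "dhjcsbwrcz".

avuks

The pattern: shift every letter 7 places backward in the alphabet (wrapping around), then keep every other character starting from the second (positions 2nd, 4th, 6th, ...).
Starting from "dhjcsbwrcz": after the first operation, "wacvlupkvs"; after the second, "avuks".
(Check on "exovxfmfb": → "xqhoqyfyu" → "qoyy" ✓)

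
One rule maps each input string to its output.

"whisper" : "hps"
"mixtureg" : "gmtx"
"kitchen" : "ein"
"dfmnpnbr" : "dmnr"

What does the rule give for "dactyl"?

cly

The rule is to sort the characters into alphabetical order, then keep every other character starting from the second (positions 2nd, 4th, 6th, ...).
Starting from "dactyl": after the first operation, "acdlty"; after the second, "cly".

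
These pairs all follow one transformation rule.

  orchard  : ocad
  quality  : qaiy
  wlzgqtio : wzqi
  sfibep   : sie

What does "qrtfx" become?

qtx

The transformation: keep every other character starting from the first (positions 1st, 3rd, 5th, ...).
"qrtfx" → "qtx".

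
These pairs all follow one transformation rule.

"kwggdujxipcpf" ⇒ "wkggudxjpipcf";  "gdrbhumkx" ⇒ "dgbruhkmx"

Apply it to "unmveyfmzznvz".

nuvmyemfzzvnz

Looking at the pairs, the operation is to swap each adjacent pair of characters (1↔2, 3↔4, ...).
Doing the same to "unmveyfmzznvz": "nuvmyemfzzvnz".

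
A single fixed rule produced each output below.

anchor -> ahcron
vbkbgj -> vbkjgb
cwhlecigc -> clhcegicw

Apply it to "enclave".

Looking at the pairs, the operation is to swap each adjacent pair of characters (1↔2, 3↔4, ...), then move the first character to the end.
Applying both steps to "enclave": "nelcvae", then "elcvaen".
(Check on "cwhlecigc": → "wclhcegic" → "clhcegicw" ✓)

elcvaen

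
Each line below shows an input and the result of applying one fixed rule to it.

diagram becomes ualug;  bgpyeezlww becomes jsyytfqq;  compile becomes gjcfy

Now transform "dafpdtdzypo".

The transformation: shift every letter 6 places backward in the alphabet (wrapping around), then delete the first 2 characters.
Starting from "dafpdtdzypo": after the first operation, "xuzjxnxtsji"; after the second, "zjxnxtsji".
(Check on "diagram": → "xcualug" → "ualug" ✓)

zjxnxtsji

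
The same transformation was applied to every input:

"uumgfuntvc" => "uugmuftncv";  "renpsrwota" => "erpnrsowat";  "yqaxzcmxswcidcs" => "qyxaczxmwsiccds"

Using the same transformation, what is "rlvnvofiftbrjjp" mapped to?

lrnvoviftfrbjjp

Rule — swap each adjacent pair of characters (1↔2, 3↔4, ...).
So "rlvnvofiftbrjjp" becomes "lrnvoviftfrbjjp".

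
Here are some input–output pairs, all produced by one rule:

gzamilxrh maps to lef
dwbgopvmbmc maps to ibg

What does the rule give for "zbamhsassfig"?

egf

Rule — shift every letter 5 places forward in the alphabet (wrapping around), then keep only the first 3 characters.
Starting from "zbamhsassfig": after the first operation, "egfrmxfxxknl"; after the second, "egf".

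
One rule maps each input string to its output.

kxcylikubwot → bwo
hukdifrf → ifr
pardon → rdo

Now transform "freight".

igh

What's happening: delete the last character, then keep only the last 3 characters.
Working it through for "freight": intermediate "freigh", final "igh".
(Check on "hukdifrf": → "hukdifr" → "ifr" ✓)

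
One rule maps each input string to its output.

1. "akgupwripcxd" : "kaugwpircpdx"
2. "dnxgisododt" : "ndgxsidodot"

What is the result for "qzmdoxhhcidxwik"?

Each output is the input with this applied: swap each adjacent pair of characters (1↔2, 3↔4, ...).
For "qzmdoxhhcidxwik" the result is "zqdmxohhicxdiwk".

zqdmxohhicxdiwk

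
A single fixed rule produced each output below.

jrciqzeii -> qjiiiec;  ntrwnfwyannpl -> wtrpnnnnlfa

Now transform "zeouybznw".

ywuoneb

What's happening: sort the characters into reverse alphabetical order, then delete the first 2 characters.
"zeouybznw" → "ywuoneb".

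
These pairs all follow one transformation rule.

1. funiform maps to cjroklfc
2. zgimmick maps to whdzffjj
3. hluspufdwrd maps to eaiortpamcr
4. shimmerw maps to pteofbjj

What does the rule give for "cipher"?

zofbme

In each case the input is transformed by: take characters alternately from the front and the back (1st, last, 2nd, 2nd-last, ...), then shift every letter 3 places backward in the alphabet (wrapping around).
"cipher" → "crieph" → "zofbme".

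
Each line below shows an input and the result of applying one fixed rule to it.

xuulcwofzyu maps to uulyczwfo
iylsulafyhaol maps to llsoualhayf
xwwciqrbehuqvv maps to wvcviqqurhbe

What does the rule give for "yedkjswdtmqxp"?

dpkxjqsmwtd

Rule — delete the first 2 characters, then take characters alternately from the front and the back (1st, last, 2nd, 2nd-last, ...).
"yedkjswdtmqxp" → "dkjswdtmqxp" → "dpkxjqsmwtd".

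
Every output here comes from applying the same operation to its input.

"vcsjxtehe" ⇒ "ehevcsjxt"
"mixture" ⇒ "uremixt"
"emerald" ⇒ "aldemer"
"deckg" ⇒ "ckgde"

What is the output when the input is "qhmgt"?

mgtqh

The pattern: move the last 3 characters to the front (rotate right by 3).
So "qhmgt" becomes "mgtqh".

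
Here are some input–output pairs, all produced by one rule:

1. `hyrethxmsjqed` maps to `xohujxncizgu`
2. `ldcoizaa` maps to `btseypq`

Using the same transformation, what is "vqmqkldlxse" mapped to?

lgcgabtbni

The pattern: delete the last character, then shift every letter 10 places backward in the alphabet (wrapping around).
Applying that to "vqmqkldlxse" gives "lgcgabtbni".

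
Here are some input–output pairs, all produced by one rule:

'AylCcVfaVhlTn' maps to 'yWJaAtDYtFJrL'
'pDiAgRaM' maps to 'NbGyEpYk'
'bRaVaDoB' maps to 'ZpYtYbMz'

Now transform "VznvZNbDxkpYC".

Rule — shift every letter 2 places backward in the alphabet (wrapping around), then flip the case of every letter.
Applying both steps to "VznvZNbDxkpYC": "TxltXLzBvinWA", then "tXLTxlZbVINwa".

tXLTxlZbVINwa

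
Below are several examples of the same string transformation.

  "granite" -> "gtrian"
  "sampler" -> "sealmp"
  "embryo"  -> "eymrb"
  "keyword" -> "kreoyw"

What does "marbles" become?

In each case the input is transformed by: delete the last character, then take characters alternately from the front and the back (1st, last, 2nd, 2nd-last, ...).
On "marbles": the first step gives "marble", and the second then gives "mealrb".
(Check on "embryo": → "embry" → "eymrb" ✓)

mealrb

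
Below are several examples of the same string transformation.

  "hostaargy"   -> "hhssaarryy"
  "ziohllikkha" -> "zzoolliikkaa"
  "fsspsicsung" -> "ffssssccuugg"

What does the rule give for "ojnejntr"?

oonnjjtt

Each output is the input with this applied: keep every other character starting from the first (positions 1st, 3rd, 5th, ...), then double every character.
So "ojnejntr" becomes "oonnjjtt".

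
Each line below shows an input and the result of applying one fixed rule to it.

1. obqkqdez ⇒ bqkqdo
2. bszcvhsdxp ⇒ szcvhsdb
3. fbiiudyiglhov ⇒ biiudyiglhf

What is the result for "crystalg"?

rystac

In each case the input is transformed by: delete the last 2 characters, then move the first character to the end.
For "crystalg" the result is "rystac".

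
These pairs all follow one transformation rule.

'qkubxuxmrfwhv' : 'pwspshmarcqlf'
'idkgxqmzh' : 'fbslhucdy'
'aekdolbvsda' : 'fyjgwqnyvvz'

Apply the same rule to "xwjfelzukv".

eazgupfqsr

The transformation: move the first 2 characters to the end (rotate left by 2), then shift every letter 5 places backward in the alphabet (wrapping around).
Working it through for "xwjfelzukv": intermediate "jfelzukvxw", final "eazgupfqsr".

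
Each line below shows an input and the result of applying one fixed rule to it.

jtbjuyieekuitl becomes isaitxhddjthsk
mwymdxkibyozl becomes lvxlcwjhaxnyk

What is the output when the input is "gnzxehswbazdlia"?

fmywdgrvazyckhz

Looking at the pairs, the operation is to shift every letter 1 place backward in the alphabet (wrapping around).
On "gnzxehswbazdlia" that produces "fmywdgrvazyckhz".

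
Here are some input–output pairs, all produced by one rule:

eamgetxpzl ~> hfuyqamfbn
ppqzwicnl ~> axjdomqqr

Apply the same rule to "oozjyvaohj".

The transformation: move the first 3 characters to the end (rotate left by 3), then shift every letter 1 place forward in the alphabet (wrapping around).
Working it through for "oozjyvaohj": intermediate "jyvaohjooz", final "kzwbpikppa".

kzwbpikppa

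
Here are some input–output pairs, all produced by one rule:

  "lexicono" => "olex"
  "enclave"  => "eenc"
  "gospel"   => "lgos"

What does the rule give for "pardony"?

The rule is to move the last character to the front, then keep only the first 4 characters.
Applying both steps to "pardony": "ypardon", then "ypar".

ypar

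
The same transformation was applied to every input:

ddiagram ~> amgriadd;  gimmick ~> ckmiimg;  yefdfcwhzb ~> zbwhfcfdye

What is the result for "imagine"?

negimai

Looking at the pairs, the operation is to reverse the string, then swap each adjacent pair of characters (1↔2, 3↔4, ...).
On "imagine": the first step gives "enigami", and the second then gives "negimai".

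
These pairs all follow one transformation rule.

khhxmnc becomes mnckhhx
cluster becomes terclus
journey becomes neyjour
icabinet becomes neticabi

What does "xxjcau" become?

The pattern: move the last 3 characters to the front (rotate right by 3).
Doing the same to "xxjcau": "cauxxj".

cauxxj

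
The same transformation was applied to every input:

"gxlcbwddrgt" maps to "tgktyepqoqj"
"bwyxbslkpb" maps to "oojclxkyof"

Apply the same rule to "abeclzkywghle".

nroyruptyjmlx

The rule is to take characters alternately from the front and the back (1st, last, 2nd, 2nd-last, ...), then shift every letter 13 places forward in the alphabet (wrapping around) — i.e. ROT13.
On "abeclzkywghle": the first step gives "aeblehcglwzyk", and the second then gives "nroyruptyjmlx".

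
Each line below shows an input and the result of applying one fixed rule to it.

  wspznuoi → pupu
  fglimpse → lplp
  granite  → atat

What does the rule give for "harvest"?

The pattern: keep one character in every 3, starting at position 3 (positions 3rd, 6th, 9th, ...), then write the whole string twice.
Starting from "harvest": after the first operation, "rs"; after the second, "rsrs".

rsrs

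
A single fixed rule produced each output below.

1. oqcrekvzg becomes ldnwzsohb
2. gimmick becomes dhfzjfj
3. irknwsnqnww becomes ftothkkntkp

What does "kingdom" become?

hjflkad

In each case the input is transformed by: shift every letter 3 places backward in the alphabet (wrapping around), then take characters alternately from the front and the back (1st, last, 2nd, 2nd-last, ...).
Applying both steps to "kingdom": "hfkdalj", then "hjflkad".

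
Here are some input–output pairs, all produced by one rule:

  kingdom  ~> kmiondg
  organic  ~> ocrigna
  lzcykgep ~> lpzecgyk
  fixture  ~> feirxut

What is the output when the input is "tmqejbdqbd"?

tdmbqqedjb

The pattern: take characters alternately from the front and the back (1st, last, 2nd, 2nd-last, ...).
So "tmqejbdqbd" becomes "tdmbqqedjb".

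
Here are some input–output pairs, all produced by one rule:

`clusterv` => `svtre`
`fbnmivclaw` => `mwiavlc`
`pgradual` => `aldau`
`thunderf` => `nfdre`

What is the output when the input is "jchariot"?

atroi

The transformation: delete the first 3 characters, then take characters alternately from the front and the back (1st, last, 2nd, 2nd-last, ...).
On "jchariot": the first step gives "ariot", and the second then gives "atroi".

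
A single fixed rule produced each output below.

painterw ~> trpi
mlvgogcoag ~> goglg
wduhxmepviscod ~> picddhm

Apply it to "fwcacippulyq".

The transformation: swap the front and back halves of the string, then keep every other character starting from the first (positions 1st, 3rd, 5th, ...).
Starting from "fwcacippulyq": after the first operation, "ppulyqfwcaci"; after the second, "puyfcc".

puyfcc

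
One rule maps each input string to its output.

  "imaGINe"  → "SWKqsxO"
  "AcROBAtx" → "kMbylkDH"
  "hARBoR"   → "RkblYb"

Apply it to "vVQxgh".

The transformation: flip the case of every letter, then shift every letter 10 places forward in the alphabet (wrapping around).
Applying both steps to "vVQxgh": "VvqXGH", then "FfaHQR".

FfaHQR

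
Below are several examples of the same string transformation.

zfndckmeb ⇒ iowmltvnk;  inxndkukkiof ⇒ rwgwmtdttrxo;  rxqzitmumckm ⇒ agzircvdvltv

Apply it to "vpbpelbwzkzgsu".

eykynukfitipbd

Each output is the input with this applied: shift every letter 9 places forward in the alphabet (wrapping around).
"vpbpelbwzkzgsu" → "eykynukfitipbd".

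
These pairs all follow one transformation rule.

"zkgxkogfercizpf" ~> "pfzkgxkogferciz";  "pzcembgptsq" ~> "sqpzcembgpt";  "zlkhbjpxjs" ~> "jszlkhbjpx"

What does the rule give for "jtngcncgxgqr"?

In each case the input is transformed by: move the last 2 characters to the front (rotate right by 2).
Applying that to "jtngcncgxgqr" gives "qrjtngcncgxg".

qrjtngcncgxg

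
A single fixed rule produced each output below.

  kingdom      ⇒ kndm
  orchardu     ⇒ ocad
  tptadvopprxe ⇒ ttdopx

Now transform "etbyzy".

ebz

Looking at the pairs, the operation is to keep every other character starting from the first (positions 1st, 3rd, 5th, ...).
"etbyzy" → "ebz".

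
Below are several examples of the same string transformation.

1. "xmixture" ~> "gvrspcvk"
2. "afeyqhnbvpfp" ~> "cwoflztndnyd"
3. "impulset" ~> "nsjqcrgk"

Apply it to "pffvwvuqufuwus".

dtutsosdsusqnd

What's happening: shift every letter 2 places backward in the alphabet (wrapping around), then move the first 2 characters to the end (rotate left by 2).
Applying both steps to "pffvwvuqufuwus": "nddtutsosdsusq", then "dtutsosdsusqnd".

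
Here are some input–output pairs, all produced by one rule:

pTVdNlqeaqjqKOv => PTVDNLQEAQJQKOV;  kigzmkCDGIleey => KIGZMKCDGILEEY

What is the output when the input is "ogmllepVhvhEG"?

OGMLLEPVHVHEG

Looking at the pairs, the operation is to convert every letter to uppercase.
On "ogmllepVhvhEG" that produces "OGMLLEPVHVHEG".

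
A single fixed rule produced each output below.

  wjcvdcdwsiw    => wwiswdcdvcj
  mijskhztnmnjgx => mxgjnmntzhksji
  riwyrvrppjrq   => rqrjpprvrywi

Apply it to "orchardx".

oxdrahcr

The transformation: move the first character to the end, then reverse the string.
On "orchardx": the first step gives "rchardxo", and the second then gives "oxdrahcr".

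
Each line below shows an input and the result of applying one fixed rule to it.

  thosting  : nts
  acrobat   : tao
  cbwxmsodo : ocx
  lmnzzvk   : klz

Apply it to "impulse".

eiu

Each output is the input with this applied: keep one character in every 3, starting at position 1 (positions 1st, 4th, 7th, ...), then move the last character to the front.
Starting from "impulse": after the first operation, "iue"; after the second, "eiu".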